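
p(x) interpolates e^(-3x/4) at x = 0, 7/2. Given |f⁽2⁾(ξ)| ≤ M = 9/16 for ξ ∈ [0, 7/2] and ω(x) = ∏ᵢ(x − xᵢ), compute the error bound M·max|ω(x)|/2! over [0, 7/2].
441/512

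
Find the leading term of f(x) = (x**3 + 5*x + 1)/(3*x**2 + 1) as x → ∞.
x/3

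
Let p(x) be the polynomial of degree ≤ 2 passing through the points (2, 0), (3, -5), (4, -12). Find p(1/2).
15/4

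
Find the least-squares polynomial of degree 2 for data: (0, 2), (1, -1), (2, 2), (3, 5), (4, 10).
52/35 + (-83/35)x + (8/7)x²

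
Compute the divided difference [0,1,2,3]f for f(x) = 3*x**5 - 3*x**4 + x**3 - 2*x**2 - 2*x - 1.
58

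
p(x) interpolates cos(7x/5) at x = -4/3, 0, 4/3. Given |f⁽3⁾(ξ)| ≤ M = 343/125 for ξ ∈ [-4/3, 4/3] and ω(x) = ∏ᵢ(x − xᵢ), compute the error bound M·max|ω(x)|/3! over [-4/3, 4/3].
21952*sqrt(3)/91125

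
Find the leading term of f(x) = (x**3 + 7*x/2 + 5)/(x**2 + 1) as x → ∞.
x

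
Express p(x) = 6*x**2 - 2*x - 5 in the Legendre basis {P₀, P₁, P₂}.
(-3)P₀ + (-2)P₁ + (4)P₂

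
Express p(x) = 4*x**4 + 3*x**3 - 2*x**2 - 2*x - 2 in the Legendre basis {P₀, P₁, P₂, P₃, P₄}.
(-28/15)P₀ + (-1/5)P₁ + (20/21)P₂ + (6/5)P₃ + (32/35)P₄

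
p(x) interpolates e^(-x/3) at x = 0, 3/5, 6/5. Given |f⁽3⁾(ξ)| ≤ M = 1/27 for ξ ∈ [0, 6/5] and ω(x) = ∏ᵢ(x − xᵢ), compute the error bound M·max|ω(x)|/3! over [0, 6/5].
sqrt(3)/3375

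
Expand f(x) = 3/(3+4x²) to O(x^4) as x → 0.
1 - 4*x**2/3 + O(x**4)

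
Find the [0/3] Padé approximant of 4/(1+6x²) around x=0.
4/(6*x**2 + 1)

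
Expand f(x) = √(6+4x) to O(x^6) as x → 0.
sqrt(6) + sqrt(6)*x/3 - sqrt(6)*x**2/18 + sqrt(6)*x**3/54 - 5*sqrt(6)*x**4/648 + 7*sqrt(6)*x**5/1944 + O(x**6)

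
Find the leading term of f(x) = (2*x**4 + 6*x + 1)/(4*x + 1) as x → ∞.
x**3/2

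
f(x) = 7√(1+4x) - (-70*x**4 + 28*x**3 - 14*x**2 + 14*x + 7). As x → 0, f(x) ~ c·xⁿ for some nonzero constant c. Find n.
5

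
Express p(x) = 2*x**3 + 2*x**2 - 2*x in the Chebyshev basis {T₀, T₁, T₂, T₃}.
T₀ + (-1/2)T₁ + T₂ + (1/2)T₃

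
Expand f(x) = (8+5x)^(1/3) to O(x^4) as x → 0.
2 + 5*x/12 - 25*x**2/288 + 625*x**3/20736 + O(x**4)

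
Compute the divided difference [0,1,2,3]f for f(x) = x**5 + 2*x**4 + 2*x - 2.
37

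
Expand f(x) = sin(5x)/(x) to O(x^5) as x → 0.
5 - 125*x**2/6 + 625*x**4/24 + O(x**5)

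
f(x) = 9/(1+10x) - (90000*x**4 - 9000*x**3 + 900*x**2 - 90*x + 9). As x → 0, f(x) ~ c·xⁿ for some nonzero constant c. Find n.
5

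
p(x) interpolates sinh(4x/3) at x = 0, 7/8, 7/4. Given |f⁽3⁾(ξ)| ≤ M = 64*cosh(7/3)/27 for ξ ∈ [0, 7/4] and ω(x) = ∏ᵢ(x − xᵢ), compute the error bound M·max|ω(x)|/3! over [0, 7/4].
343*sqrt(3)*cosh(7/3)/5832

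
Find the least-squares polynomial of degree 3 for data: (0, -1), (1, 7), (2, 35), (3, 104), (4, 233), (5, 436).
-16/21 + (134/63)x + (23/12)x² + (109/36)x³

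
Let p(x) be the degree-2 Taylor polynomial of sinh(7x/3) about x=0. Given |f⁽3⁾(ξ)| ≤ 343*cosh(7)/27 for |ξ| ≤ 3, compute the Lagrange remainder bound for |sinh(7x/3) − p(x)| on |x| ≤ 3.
343*cosh(7)/6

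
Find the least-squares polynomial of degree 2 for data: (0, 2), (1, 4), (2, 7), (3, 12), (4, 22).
83/35 + (-12/35)x + (9/7)x²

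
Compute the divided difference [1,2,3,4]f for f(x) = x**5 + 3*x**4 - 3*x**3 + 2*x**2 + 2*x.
92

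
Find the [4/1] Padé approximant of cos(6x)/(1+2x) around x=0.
(54*x**4 - 18*x**2 + 1)/(2*x + 1)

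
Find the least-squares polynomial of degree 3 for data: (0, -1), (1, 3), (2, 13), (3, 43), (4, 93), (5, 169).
-40/63 + (-335/378)x + (295/126)x² + (25/27)x³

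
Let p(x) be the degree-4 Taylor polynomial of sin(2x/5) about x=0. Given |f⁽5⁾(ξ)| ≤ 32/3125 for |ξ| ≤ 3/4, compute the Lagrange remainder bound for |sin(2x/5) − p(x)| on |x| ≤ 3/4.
81/4000000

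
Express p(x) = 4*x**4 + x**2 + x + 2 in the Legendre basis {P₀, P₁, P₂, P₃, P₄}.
(47/15)P₀ + P₁ + (62/21)P₂ + (32/35)P₄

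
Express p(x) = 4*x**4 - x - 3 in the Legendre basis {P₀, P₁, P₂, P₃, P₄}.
(-11/5)P₀ - P₁ + (16/7)P₂ + (32/35)P₄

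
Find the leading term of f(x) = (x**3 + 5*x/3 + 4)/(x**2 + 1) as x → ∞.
x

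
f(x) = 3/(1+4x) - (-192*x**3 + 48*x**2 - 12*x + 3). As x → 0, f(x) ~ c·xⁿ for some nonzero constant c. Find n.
4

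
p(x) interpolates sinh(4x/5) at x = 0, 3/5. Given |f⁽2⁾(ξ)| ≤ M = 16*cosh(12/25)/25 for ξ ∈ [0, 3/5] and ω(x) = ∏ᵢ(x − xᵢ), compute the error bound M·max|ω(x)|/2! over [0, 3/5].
18*cosh(12/25)/625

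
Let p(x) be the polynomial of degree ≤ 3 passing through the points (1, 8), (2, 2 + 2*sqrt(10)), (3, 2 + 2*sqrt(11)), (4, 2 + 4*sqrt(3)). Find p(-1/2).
-189*sqrt(10)/8 - 35*sqrt(3)/4 + 331/8 + 135*sqrt(11)/8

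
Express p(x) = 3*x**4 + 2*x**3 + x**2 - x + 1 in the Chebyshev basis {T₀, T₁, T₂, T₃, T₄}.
(21/8)T₀ + (1/2)T₁ + (2)T₂ + (1/2)T₃ + (3/8)T₄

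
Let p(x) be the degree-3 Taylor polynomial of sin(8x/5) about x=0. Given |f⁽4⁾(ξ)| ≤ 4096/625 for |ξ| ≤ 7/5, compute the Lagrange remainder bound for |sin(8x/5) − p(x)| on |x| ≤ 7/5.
1229312/1171875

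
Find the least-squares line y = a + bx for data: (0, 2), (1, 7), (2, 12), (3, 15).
a = 12/5, b = 22/5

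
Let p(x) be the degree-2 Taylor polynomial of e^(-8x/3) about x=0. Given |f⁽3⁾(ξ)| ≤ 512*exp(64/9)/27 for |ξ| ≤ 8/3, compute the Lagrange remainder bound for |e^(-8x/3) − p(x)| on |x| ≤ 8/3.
131072*exp(64/9)/2187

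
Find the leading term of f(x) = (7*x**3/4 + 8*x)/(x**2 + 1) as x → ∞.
7*x/4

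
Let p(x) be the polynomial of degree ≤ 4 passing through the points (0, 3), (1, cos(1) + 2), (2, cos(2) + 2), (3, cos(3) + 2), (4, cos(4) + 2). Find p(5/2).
15*cos(3)/32 + 45*cos(2)/64 - 5*cos(1)/32 - 5*cos(4)/128 + 259/128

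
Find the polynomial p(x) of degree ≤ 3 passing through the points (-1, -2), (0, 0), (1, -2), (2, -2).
x**3 - 2*x**2 - x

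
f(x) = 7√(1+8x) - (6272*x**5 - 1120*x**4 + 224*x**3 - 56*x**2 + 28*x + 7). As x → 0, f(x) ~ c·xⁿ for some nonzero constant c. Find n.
6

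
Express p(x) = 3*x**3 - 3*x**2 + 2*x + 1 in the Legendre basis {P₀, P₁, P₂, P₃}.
(19/5)P₁ + (-2)P₂ + (6/5)P₃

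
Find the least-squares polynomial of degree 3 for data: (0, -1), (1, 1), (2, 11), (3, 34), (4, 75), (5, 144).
-73/63 + (499/378)x + (53/252)x² + (115/108)x³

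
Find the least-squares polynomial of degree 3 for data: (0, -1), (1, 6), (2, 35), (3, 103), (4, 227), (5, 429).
-73/63 + (1255/378)x + (305/252)x² + (331/108)x³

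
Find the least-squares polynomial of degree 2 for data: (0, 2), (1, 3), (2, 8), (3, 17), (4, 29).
67/35 + (-22/35)x + (13/7)x²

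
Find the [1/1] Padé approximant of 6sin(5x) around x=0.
30*x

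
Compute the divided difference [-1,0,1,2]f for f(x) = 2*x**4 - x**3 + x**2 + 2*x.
3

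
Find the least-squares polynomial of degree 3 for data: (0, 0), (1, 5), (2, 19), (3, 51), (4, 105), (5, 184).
29/126 + (13/108)x + (775/252)x² + (23/27)x³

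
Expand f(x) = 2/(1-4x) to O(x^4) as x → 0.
2 + 8*x + 32*x**2 + 128*x**3 + O(x**4)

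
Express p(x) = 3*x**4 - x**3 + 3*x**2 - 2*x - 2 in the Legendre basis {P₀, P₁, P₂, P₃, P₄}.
(-2/5)P₀ + (-13/5)P₁ + (26/7)P₂ + (-2/5)P₃ + (24/35)P₄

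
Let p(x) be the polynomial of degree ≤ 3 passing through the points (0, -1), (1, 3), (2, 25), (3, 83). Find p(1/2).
-1/8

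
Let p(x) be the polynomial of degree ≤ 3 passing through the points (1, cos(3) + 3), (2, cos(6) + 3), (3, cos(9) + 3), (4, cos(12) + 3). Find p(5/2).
9*cos(9)/16 - cos(12)/16 - cos(3)/16 + 9*cos(6)/16 + 3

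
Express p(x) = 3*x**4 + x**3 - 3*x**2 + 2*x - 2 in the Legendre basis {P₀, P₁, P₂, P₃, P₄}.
(-12/5)P₀ + (13/5)P₁ + (-2/7)P₂ + (2/5)P₃ + (24/35)P₄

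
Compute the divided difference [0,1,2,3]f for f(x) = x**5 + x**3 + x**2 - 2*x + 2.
26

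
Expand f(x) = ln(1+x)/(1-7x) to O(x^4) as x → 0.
x + 13*x**2/2 + 275*x**3/6 + O(x**4)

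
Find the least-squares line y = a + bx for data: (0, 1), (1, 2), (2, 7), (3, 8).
a = 3/5, b = 13/5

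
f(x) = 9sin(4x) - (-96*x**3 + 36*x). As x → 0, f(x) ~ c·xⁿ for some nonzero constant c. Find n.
5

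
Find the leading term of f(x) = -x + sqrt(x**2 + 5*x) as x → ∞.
5/2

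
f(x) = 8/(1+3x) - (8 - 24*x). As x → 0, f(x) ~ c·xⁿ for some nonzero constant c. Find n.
2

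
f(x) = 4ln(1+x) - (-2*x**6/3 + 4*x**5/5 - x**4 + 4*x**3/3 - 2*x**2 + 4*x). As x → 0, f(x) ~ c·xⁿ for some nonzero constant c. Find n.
7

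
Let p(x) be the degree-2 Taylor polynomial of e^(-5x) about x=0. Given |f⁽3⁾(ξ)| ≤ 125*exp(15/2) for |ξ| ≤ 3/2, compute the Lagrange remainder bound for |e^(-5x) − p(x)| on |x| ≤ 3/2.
1125*exp(15/2)/16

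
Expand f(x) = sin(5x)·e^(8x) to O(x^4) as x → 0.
5*x + 40*x**2 + 835*x**3/6 + O(x**4)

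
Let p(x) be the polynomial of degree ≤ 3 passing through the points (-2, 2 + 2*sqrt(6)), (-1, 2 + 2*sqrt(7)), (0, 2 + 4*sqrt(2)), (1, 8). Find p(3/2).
-35*sqrt(2)/4 - 5*sqrt(6)/8 + 21*sqrt(7)/8 + 121/8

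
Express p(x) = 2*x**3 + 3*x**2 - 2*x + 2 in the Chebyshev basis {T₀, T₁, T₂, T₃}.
(7/2)T₀ + (-1/2)T₁ + (3/2)T₂ + (1/2)T₃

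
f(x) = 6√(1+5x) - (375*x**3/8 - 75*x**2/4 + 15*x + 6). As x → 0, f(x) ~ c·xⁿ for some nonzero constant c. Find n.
4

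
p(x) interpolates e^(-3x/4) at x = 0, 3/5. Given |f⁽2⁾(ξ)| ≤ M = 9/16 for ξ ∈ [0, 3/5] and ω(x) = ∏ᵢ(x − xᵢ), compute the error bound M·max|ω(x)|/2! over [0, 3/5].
81/3200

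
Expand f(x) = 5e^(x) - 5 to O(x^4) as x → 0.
5*x + 5*x**2/2 + 5*x**3/6 + O(x**4)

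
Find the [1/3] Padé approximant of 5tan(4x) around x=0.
20*x/(1 - 16*x**2/3)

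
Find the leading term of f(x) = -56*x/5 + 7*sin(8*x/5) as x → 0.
-1792*x**3/375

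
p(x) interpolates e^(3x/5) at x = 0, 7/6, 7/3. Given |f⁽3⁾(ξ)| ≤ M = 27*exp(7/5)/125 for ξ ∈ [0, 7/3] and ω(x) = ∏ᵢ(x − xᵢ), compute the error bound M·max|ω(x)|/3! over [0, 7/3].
343*sqrt(3)*exp(7/5)/27000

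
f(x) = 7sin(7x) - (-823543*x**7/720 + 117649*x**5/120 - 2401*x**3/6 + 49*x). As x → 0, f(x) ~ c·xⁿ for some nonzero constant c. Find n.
9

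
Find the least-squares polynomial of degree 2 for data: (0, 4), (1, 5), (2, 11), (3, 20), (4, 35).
141/35 + (-81/70)x + (31/14)x²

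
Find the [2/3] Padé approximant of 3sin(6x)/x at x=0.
(18 - 378*x**2/5)/(9*x**2/5 + 1)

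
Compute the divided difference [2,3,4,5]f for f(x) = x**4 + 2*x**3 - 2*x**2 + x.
16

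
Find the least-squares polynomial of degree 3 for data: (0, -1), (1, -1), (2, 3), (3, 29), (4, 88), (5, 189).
-83/126 + (-703/756)x + (-160/63)x² + (223/108)x³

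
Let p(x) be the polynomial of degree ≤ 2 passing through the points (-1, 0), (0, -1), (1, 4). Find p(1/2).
3/4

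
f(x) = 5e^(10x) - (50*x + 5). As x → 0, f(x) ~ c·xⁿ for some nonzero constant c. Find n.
2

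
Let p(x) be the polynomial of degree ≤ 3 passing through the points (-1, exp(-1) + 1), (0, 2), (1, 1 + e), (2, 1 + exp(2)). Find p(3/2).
(1 + e*(11 + 5*exp(2) + 15*e))*exp(-1)/16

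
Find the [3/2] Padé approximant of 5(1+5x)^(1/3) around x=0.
(875*x**3/81 + 175*x**2/3 + 35*x + 5)/(50*x**2/9 + 16*x/3 + 1)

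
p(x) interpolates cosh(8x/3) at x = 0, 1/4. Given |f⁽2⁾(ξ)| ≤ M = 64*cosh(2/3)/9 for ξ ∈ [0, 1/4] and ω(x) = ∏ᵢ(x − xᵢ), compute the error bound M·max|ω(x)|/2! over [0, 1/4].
cosh(2/3)/18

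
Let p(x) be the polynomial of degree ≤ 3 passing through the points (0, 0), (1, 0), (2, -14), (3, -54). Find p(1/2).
1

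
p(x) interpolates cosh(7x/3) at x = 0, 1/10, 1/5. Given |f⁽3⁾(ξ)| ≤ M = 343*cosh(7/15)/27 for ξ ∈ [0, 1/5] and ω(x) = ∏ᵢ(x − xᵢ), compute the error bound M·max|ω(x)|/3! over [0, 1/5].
343*sqrt(3)*cosh(7/15)/729000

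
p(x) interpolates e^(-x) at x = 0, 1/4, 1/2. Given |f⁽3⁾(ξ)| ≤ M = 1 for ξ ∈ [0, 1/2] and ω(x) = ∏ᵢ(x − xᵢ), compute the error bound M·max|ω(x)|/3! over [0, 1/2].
sqrt(3)/1728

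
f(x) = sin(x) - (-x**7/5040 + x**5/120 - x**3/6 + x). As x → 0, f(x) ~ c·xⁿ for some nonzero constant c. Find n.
9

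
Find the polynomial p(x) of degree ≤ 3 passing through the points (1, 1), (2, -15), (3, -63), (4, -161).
-3*x**3 + 2*x**2 - x + 3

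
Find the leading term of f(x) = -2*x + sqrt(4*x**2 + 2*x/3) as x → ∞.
1/6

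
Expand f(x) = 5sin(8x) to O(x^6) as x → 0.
40*x - 1280*x**3/3 + 4096*x**5/3 + O(x**6)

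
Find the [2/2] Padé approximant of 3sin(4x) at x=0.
12*x/(8*x**2/3 + 1)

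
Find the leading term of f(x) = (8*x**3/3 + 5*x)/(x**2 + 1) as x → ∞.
8*x/3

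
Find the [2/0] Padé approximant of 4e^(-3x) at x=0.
18*x**2 - 12*x + 4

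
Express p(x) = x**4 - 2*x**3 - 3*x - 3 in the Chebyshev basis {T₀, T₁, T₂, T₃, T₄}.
(-21/8)T₀ + (-9/2)T₁ + (1/2)T₂ + (-1/2)T₃ + (1/8)T₄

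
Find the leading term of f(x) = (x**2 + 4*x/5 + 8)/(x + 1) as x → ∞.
x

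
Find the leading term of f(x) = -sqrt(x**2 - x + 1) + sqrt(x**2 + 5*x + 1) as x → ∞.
3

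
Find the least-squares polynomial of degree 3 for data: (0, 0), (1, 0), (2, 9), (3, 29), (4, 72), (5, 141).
-1/9 + (-269/378)x + (47/252)x² + (121/108)x³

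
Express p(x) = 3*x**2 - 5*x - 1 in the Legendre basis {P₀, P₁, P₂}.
(-5)P₁ + (2)P₂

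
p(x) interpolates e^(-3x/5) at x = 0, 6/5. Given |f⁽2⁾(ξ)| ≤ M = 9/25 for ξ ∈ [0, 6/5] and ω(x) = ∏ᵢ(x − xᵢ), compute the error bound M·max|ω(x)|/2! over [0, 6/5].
81/1250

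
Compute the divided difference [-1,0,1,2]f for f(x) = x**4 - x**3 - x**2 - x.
1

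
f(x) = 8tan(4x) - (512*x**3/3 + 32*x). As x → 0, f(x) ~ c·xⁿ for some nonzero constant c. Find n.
5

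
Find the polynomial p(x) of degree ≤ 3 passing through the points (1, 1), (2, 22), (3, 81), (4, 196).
3*x**3 + x**2 - 3*x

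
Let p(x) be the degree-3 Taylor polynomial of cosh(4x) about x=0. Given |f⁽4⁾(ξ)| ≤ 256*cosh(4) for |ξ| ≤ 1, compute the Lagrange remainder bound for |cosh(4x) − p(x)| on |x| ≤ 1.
32*cosh(4)/3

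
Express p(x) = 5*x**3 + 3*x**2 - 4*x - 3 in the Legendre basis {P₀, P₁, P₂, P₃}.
(-2)P₀ - P₁ + (2)P₂ + (2)P₃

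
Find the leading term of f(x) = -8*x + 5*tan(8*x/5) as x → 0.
512*x**3/75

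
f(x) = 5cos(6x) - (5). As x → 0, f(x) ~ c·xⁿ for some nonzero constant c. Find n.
2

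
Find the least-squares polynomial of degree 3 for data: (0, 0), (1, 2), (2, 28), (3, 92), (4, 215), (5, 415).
-23/126 + (-1555/756)x + (461/252)x² + (82/27)x³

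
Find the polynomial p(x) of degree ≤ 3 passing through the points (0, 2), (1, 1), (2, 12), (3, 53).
3*x**3 - 3*x**2 - x + 2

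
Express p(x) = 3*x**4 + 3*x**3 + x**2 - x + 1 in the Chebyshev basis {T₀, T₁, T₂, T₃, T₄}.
(21/8)T₀ + (5/4)T₁ + (2)T₂ + (3/4)T₃ + (3/8)T₄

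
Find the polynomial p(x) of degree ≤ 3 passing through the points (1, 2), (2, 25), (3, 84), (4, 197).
3*x**3 + 2*x - 3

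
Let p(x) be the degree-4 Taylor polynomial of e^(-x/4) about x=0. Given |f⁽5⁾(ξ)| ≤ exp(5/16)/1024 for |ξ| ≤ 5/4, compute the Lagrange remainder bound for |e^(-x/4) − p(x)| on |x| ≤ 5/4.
625*exp(5/16)/25165824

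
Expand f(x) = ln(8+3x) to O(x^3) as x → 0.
log(8) + 3*x/8 - 9*x**2/128 + O(x**3)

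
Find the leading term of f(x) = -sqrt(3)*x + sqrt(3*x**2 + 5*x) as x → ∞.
5*sqrt(3)/6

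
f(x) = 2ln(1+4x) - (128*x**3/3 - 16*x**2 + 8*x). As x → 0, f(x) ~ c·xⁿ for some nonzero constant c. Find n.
4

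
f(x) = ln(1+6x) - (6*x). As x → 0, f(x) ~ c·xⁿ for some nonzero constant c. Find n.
2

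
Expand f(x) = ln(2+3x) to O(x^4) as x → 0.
log(2) + 3*x/2 - 9*x**2/8 + 9*x**3/8 + O(x**4)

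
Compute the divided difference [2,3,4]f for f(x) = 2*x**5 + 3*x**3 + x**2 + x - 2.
598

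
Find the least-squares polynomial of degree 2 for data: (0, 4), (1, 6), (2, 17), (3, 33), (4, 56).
26/7 + (-23/70)x + (47/14)x²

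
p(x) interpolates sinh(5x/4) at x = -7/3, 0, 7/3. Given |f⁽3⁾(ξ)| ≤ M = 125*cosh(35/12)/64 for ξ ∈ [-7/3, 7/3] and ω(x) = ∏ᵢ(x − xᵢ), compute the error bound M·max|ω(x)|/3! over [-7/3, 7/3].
42875*sqrt(3)*cosh(35/12)/46656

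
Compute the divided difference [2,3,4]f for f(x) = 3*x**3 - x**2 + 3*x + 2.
26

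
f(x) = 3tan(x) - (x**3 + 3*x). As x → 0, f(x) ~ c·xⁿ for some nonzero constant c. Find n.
5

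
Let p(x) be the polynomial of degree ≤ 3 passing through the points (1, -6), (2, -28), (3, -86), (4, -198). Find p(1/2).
-23/8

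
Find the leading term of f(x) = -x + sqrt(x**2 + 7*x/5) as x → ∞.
7/10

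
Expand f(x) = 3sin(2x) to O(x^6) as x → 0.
6*x - 4*x**3 + 4*x**5/5 + O(x**6)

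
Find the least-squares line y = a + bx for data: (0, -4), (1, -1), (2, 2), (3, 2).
a = -17/5, b = 21/10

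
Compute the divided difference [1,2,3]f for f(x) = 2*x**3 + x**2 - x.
13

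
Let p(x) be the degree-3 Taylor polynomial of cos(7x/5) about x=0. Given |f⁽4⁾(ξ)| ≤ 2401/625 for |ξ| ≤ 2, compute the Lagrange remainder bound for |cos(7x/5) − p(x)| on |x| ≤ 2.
4802/1875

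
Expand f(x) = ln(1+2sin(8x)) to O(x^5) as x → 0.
16*x - 128*x**2 + 3584*x**3/3 - 40960*x**4/3 + O(x**5)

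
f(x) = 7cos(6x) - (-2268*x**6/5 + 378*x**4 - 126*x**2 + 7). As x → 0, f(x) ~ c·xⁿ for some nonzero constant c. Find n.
8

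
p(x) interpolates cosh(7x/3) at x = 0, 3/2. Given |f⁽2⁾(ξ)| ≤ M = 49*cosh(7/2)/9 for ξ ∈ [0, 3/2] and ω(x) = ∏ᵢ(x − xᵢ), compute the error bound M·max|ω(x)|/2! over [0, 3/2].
49*cosh(7/2)/32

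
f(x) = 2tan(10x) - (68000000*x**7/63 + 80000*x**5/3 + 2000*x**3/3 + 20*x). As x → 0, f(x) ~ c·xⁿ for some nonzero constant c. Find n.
9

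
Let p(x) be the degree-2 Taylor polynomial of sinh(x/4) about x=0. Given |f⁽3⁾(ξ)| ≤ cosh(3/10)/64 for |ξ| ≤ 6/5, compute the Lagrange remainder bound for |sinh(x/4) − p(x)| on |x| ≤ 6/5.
9*cosh(3/10)/2000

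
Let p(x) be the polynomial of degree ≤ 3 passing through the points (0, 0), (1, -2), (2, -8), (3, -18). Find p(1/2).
-1/2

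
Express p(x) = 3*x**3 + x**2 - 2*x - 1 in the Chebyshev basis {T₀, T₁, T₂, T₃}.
(-1/2)T₀ + (1/4)T₁ + (1/2)T₂ + (3/4)T₃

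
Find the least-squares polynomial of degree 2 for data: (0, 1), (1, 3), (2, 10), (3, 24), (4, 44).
8/7 + (-111/70)x + (43/14)x²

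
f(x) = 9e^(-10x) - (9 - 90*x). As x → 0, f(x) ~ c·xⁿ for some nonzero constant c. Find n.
2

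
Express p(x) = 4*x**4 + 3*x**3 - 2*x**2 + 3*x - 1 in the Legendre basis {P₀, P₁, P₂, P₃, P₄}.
(-13/15)P₀ + (24/5)P₁ + (20/21)P₂ + (6/5)P₃ + (32/35)P₄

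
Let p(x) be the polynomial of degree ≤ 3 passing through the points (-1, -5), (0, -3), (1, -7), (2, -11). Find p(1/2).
-37/8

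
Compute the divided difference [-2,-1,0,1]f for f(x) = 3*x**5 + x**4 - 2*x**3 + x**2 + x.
11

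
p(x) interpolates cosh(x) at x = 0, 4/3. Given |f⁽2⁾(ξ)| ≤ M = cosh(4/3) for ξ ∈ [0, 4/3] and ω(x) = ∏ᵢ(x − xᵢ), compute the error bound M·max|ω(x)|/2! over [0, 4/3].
2*cosh(4/3)/9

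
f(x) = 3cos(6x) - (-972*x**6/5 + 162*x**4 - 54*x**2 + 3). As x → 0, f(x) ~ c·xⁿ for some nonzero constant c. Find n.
8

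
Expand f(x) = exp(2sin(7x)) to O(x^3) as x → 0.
1 + 14*x + 98*x**2 + O(x**3)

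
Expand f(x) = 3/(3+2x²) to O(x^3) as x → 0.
1 - 2*x**2/3 + O(x**3)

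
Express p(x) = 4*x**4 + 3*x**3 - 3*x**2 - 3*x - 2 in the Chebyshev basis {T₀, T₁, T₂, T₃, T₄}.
(-2)T₀ + (-3/4)T₁ + (1/2)T₂ + (3/4)T₃ + (1/2)T₄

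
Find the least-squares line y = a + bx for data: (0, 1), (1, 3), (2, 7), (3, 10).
a = 3/5, b = 31/10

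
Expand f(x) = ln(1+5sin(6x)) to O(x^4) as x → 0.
30*x - 450*x**2 + 8820*x**3 + O(x**4)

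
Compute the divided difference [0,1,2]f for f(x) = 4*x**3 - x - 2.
12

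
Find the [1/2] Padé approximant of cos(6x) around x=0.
1/(18*x**2 + 1)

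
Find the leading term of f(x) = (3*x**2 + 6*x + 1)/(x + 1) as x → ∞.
3*x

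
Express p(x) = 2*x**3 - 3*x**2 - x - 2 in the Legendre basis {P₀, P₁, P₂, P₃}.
(-3)P₀ + (1/5)P₁ + (-2)P₂ + (4/5)P₃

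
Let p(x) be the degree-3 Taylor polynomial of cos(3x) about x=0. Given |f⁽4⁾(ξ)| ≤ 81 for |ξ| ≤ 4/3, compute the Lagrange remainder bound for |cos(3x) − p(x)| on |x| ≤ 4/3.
32/3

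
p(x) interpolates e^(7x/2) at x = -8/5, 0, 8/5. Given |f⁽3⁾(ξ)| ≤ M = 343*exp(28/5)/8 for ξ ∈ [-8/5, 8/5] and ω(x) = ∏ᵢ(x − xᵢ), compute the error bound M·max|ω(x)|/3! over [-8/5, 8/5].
21952*sqrt(3)*exp(28/5)/3375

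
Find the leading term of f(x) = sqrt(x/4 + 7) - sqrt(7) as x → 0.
sqrt(7)*x/56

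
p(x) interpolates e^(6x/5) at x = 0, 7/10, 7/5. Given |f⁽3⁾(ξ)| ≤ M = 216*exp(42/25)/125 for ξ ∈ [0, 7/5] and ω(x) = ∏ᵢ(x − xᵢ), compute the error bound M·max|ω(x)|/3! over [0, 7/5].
343*sqrt(3)*exp(42/25)/15625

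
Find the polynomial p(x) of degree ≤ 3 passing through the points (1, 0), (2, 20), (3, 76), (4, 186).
3*x**3 - x - 2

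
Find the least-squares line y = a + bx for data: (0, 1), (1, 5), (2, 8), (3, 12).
a = 11/10, b = 18/5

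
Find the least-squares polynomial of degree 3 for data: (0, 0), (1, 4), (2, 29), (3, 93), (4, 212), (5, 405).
-1/63 + (-275/378)x + (467/252)x² + (313/108)x³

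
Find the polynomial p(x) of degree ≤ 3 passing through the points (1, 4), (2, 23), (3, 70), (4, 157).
2*x**3 + 2*x**2 - x + 1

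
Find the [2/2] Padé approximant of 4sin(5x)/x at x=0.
(20 - 175*x**2/3)/(5*x**2/4 + 1)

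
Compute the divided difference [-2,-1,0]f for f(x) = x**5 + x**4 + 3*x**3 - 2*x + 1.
-17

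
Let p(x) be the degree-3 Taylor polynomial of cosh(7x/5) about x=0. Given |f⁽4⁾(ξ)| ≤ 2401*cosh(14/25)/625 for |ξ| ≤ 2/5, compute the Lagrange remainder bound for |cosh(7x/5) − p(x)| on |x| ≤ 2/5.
4802*cosh(14/25)/1171875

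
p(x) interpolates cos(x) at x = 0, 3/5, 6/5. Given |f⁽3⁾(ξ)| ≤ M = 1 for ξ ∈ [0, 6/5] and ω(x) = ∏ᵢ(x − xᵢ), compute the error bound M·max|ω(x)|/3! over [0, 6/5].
sqrt(3)/125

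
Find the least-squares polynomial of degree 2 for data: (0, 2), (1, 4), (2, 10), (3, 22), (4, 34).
12/7 + (27/35)x + (13/7)x²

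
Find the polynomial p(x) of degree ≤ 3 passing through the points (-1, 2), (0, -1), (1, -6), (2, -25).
-2*x**3 - x**2 - 2*x - 1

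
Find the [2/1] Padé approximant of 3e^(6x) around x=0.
(18*x**2 + 12*x + 3)/(1 - 2*x)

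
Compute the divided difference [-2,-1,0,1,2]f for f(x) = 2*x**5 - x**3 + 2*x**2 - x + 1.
0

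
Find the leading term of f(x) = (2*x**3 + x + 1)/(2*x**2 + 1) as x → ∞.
x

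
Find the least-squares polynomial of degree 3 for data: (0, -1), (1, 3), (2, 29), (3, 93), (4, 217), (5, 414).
-20/21 + (-62/63)x + (163/84)x² + (107/36)x³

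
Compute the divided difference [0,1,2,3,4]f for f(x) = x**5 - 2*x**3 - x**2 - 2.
10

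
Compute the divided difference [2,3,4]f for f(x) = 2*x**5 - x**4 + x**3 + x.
524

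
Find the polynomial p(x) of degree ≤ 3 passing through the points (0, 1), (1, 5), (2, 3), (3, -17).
-2*x**3 + 3*x**2 + 3*x + 1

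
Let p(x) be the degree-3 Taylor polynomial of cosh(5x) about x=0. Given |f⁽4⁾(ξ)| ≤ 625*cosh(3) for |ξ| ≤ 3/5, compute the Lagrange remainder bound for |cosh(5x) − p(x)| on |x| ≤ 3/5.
27*cosh(3)/8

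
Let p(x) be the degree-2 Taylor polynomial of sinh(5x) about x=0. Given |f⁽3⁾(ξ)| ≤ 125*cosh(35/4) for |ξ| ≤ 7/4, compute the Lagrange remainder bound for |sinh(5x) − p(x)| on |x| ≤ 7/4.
42875*cosh(35/4)/384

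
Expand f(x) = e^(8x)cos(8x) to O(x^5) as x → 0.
1 + 8*x - 512*x**3/3 - 2048*x**4/3 + O(x**5)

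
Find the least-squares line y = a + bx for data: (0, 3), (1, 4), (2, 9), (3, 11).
a = 12/5, b = 29/10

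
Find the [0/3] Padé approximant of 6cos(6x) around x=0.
6/(18*x**2 + 1)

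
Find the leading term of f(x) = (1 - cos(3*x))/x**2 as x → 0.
9/2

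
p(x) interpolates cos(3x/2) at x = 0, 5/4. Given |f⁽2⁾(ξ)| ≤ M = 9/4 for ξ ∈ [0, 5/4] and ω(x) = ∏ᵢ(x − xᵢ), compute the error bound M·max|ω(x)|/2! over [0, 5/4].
225/512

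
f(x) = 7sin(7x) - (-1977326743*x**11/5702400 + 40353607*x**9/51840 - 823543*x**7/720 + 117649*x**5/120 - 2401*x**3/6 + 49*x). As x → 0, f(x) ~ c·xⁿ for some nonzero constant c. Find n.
13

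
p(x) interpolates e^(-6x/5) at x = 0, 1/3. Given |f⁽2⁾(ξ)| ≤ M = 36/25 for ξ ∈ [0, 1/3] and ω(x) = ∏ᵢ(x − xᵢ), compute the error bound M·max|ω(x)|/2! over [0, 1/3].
1/50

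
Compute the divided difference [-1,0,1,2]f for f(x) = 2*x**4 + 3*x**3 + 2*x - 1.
7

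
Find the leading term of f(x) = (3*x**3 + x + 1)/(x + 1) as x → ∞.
3*x**2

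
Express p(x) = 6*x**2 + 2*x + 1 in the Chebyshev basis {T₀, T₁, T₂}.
(4)T₀ + (2)T₁ + (3)T₂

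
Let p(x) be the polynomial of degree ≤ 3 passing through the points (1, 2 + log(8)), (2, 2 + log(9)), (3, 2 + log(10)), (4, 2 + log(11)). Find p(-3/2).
log(8796093022208000000000000000000000000*11**(7/16)*2**(3/8)*3**(1/8)*5**(1/16)/7434753751774828978684709077223679339) + 2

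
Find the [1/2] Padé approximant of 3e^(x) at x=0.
(x + 3)/(x**2/6 - 2*x/3 + 1)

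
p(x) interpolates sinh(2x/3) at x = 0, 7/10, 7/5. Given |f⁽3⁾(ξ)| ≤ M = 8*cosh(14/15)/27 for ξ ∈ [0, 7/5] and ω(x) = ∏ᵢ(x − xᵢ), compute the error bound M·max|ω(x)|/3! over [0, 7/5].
343*sqrt(3)*cosh(14/15)/91125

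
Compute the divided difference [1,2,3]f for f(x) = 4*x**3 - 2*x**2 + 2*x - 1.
22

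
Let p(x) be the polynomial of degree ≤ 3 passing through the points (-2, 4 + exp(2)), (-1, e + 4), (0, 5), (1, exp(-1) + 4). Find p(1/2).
(5 + e*(-5*e + exp(2) + 79))*exp(-1)/16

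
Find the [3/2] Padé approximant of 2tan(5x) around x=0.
(-50*x**3/3 + 10*x)/(1 - 10*x**2)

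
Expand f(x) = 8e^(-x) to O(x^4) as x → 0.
8 - 8*x + 4*x**2 - 4*x**3/3 + O(x**4)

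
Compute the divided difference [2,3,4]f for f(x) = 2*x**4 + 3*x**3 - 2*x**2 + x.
135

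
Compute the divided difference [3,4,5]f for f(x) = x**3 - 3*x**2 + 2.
9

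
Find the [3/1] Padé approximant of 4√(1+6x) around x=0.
(-27*x**3/2 + 27*x**2 + 27*x + 4)/(15*x/4 + 1)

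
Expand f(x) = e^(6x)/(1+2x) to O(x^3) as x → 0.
1 + 4*x + 10*x**2 + O(x**3)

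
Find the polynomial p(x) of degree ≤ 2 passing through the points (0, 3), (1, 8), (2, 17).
2*x**2 + 3*x + 3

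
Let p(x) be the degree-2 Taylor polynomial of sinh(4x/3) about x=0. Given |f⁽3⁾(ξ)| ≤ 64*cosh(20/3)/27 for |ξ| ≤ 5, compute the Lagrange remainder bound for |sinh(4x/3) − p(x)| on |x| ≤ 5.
4000*cosh(20/3)/81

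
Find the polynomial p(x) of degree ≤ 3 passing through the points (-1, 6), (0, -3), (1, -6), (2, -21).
-3*x**3 + 3*x**2 - 3*x - 3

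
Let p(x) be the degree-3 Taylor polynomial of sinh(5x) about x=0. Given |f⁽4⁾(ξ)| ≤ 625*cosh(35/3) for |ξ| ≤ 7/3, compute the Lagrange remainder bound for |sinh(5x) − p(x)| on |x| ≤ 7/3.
1500625*cosh(35/3)/1944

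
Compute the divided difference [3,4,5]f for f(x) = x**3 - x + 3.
12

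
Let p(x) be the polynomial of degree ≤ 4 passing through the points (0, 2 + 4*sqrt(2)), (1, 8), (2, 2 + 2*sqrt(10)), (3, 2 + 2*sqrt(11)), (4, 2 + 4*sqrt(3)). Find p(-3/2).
-2047/16 - 385*sqrt(11)/16 + 315*sqrt(3)/32 + 1155*sqrt(2)/32 + 1485*sqrt(10)/32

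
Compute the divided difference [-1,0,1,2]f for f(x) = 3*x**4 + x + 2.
6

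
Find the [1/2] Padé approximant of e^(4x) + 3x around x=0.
(725*x/123 + 1)/(-32*x**2/123 - 136*x/123 + 1)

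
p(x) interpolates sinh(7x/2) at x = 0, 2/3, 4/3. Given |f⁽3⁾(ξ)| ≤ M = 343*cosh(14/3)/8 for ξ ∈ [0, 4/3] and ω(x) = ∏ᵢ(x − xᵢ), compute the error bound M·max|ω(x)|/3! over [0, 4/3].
343*sqrt(3)*cosh(14/3)/729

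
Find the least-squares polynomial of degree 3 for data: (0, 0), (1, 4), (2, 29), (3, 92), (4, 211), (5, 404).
-5/126 + (-169/756)x + (181/126)x² + (319/108)x³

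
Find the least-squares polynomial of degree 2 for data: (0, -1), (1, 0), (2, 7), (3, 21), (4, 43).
-4/5 + (-31/10)x + (7/2)x²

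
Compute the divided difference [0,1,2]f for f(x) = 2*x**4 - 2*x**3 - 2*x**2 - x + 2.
6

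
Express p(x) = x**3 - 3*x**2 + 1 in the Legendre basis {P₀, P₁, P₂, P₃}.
(3/5)P₁ + (-2)P₂ + (2/5)P₃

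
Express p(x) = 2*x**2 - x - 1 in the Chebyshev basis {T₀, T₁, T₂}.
-T₁ + T₂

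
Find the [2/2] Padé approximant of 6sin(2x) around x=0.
12*x/(2*x**2/3 + 1)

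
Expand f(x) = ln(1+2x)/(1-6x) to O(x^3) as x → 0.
2*x + 10*x**2 + O(x**3)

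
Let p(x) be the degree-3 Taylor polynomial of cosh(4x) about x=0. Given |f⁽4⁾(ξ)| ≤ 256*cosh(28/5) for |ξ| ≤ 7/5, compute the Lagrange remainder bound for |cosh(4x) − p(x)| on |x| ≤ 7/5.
76832*cosh(28/5)/1875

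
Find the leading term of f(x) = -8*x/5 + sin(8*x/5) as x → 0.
-256*x**3/375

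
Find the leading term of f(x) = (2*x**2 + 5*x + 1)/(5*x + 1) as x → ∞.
2*x/5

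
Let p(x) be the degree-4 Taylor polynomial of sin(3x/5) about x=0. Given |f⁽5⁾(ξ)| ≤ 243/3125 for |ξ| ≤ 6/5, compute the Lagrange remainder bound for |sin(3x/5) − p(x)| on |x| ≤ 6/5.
78732/48828125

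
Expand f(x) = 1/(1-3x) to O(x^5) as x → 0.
1 + 3*x + 9*x**2 + 27*x**3 + 81*x**4 + O(x**5)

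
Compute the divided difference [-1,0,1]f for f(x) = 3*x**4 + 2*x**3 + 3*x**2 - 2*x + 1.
6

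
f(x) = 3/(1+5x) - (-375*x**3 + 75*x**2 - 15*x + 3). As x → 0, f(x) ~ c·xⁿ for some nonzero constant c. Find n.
4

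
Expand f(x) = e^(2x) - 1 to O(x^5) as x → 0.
2*x + 2*x**2 + 4*x**3/3 + 2*x**4/3 + O(x**5)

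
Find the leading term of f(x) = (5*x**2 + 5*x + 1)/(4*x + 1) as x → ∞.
5*x/4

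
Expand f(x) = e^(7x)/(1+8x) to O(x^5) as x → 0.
1 - x + 65*x**2/2 - 1217*x**3/6 + 41345*x**4/24 + O(x**5)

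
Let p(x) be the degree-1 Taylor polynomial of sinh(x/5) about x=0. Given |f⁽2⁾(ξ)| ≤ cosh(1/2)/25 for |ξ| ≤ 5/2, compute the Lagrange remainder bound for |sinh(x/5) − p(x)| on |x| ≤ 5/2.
cosh(1/2)/8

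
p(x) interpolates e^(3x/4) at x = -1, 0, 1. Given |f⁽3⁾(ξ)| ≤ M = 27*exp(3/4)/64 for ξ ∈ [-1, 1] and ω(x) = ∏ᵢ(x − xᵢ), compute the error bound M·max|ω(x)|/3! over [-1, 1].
sqrt(3)*exp(3/4)/64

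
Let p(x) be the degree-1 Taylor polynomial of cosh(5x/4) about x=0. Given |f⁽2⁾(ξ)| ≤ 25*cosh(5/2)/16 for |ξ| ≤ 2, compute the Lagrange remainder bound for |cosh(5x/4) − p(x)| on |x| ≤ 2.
25*cosh(5/2)/8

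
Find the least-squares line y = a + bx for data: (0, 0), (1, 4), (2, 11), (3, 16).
a = -1/2, b = 11/2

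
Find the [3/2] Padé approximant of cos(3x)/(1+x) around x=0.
(99*x**3/28 - 99*x**2/28 - x + 1)/(1 - x**2/28)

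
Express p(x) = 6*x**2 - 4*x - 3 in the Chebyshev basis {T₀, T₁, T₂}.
(-4)T₁ + (3)T₂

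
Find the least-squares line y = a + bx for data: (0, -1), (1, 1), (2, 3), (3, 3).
a = -3/5, b = 7/5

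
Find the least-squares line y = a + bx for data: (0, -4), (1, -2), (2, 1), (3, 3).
a = -41/10, b = 12/5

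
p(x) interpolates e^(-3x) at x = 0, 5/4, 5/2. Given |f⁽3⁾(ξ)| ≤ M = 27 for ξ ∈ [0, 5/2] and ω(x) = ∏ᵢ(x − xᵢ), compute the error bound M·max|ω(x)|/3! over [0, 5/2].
125*sqrt(3)/64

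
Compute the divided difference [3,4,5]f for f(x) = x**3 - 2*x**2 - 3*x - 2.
10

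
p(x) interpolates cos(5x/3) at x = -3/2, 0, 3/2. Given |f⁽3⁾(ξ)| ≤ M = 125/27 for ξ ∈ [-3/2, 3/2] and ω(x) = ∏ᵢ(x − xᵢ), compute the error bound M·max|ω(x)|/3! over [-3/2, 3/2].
125*sqrt(3)/216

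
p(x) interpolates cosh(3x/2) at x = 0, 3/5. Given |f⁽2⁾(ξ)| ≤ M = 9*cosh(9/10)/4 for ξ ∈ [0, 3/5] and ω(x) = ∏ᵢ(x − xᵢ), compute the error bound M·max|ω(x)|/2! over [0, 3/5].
81*cosh(9/10)/800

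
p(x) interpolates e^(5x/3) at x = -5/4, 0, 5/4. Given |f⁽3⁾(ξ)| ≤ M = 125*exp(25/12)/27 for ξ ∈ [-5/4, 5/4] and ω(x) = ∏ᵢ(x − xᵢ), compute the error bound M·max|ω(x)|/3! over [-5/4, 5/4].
15625*sqrt(3)*exp(25/12)/46656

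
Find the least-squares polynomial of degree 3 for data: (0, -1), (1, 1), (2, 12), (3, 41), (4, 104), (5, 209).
-43/42 + (535/252)x + (-79/42)x² + (71/36)x³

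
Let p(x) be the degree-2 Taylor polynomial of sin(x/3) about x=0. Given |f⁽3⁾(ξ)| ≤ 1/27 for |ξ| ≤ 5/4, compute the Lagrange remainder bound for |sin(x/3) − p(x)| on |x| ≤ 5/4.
125/10368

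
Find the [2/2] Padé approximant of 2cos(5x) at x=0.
(2 - 125*x**2/6)/(25*x**2/12 + 1)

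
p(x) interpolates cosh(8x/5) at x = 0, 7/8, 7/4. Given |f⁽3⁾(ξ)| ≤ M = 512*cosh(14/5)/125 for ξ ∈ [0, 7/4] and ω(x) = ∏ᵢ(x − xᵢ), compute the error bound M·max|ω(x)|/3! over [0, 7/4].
343*sqrt(3)*cosh(14/5)/3375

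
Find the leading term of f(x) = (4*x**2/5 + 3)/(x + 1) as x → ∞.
4*x/5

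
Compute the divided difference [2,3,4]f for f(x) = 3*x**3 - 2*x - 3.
27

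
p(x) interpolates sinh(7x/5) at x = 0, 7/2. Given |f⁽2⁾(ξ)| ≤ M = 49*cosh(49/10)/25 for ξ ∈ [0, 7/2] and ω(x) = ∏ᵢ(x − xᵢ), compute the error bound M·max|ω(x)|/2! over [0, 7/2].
2401*cosh(49/10)/800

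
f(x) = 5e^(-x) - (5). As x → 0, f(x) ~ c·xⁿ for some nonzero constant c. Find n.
1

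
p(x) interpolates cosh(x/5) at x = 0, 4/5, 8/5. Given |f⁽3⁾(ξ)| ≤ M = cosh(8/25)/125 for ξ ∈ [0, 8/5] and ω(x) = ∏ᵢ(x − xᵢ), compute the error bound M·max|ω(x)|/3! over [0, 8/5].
64*sqrt(3)*cosh(8/25)/421875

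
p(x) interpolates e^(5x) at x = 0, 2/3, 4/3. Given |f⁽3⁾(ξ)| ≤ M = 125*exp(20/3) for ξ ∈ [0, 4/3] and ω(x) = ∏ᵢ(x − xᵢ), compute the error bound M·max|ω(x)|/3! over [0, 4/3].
1000*sqrt(3)*exp(20/3)/729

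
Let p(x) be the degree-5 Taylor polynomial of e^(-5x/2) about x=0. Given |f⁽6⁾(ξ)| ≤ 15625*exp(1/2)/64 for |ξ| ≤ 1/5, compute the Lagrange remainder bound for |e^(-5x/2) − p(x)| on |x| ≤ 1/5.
exp(1/2)/46080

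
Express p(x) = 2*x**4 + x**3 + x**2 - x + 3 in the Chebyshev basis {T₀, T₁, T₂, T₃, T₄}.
(17/4)T₀ + (-1/4)T₁ + (3/2)T₂ + (1/4)T₃ + (1/4)T₄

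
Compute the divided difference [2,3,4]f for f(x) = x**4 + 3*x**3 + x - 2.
82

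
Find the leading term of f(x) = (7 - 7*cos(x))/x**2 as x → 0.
7/2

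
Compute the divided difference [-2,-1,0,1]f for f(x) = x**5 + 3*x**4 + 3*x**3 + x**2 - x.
2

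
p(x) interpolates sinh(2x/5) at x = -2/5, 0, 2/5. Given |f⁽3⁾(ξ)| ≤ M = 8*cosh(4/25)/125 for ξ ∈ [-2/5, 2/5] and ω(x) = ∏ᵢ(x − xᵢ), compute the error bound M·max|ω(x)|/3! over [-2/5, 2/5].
64*sqrt(3)*cosh(4/25)/421875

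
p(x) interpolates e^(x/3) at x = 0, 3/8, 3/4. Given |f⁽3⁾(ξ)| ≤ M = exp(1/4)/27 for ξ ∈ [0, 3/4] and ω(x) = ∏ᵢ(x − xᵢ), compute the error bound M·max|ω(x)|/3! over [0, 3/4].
sqrt(3)*exp(1/4)/13824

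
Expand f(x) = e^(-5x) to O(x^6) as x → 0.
1 - 5*x + 25*x**2/2 - 125*x**3/6 + 625*x**4/24 - 625*x**5/24 + O(x**6)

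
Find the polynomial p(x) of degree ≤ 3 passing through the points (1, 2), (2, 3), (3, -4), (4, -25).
-x**3 + 2*x**2 + 2*x - 1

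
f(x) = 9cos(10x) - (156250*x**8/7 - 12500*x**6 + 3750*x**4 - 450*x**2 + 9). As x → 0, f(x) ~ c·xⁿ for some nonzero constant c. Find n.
10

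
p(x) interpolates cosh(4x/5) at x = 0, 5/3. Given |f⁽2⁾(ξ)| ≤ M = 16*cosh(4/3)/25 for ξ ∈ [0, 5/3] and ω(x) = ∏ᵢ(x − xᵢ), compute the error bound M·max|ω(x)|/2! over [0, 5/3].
2*cosh(4/3)/9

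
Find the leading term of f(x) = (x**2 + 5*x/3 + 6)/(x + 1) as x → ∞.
x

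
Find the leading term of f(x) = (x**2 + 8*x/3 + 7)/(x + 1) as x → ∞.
x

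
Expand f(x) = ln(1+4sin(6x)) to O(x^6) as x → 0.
24*x - 288*x**2 + 4464*x**3 - 79488*x**4 + 1509840*x**5 + O(x**6)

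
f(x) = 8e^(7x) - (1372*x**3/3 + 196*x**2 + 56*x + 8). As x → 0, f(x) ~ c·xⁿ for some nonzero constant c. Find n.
4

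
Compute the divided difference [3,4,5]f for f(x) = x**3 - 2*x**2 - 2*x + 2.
10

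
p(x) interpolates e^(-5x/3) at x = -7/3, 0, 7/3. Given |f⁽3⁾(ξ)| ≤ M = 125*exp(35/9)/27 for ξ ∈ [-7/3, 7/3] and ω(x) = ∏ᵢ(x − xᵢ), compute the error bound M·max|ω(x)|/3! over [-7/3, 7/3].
42875*sqrt(3)*exp(35/9)/19683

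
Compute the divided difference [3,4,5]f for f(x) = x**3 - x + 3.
12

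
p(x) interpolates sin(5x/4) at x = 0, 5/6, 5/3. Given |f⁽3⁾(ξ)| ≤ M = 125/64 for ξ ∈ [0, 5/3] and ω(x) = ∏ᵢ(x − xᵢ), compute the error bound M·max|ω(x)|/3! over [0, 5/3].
15625*sqrt(3)/373248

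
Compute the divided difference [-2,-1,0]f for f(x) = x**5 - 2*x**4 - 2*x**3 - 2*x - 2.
-23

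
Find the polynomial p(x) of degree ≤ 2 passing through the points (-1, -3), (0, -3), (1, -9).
-3*x**2 - 3*x - 3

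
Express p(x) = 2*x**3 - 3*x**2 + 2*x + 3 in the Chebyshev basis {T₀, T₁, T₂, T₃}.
(3/2)T₀ + (7/2)T₁ + (-3/2)T₂ + (1/2)T₃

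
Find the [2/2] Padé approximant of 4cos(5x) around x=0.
(4 - 125*x**2/3)/(25*x**2/12 + 1)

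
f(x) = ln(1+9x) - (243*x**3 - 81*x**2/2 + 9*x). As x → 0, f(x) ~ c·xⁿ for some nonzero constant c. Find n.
4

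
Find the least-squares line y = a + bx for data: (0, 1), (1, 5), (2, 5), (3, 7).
a = 9/5, b = 9/5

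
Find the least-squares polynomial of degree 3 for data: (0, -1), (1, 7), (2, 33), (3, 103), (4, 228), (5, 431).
-11/14 + (209/84)x + (19/14)x² + (37/12)x³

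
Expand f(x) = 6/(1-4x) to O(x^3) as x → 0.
6 + 24*x + 96*x**2 + O(x**3)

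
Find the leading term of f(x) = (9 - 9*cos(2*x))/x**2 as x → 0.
18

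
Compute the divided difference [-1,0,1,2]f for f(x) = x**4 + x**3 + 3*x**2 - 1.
3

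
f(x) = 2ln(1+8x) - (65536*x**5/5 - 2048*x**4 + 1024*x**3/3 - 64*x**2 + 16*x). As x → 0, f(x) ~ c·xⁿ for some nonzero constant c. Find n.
6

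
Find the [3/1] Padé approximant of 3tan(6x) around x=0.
216*x**3 + 18*x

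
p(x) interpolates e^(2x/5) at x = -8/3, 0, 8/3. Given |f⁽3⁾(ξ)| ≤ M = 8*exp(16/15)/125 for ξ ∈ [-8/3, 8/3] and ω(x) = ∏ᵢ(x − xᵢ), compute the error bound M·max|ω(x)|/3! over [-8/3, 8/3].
4096*sqrt(3)*exp(16/15)/91125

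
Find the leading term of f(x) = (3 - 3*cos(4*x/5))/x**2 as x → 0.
24/25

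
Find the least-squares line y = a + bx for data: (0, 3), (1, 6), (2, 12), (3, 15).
a = 27/10, b = 21/5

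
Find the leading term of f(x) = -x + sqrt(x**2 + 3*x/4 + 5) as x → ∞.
3/8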